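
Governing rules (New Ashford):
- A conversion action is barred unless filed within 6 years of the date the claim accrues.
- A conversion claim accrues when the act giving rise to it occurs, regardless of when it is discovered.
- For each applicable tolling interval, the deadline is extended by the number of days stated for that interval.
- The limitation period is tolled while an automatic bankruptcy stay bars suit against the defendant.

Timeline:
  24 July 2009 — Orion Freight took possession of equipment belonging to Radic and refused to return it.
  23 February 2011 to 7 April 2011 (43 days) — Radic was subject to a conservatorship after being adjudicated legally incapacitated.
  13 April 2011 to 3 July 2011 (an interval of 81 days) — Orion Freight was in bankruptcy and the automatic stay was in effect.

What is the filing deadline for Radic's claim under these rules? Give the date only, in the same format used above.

The limitation period began to run on 24 July 2009.
The untolled deadline — 6 years after 24 July 2009 — is 24 July 2015.
The automatic bankruptcy stay from 13 April 2011 to 3 July 2011 tolled the period for 81 days, extending the deadline to 13 October 2015.
The plaintiff's legal incapacity from 23 February 2011 to 7 April 2011 does not toll the period, because no stated rule makes the plaintiff's incapacity a tolling event.

13 October 2015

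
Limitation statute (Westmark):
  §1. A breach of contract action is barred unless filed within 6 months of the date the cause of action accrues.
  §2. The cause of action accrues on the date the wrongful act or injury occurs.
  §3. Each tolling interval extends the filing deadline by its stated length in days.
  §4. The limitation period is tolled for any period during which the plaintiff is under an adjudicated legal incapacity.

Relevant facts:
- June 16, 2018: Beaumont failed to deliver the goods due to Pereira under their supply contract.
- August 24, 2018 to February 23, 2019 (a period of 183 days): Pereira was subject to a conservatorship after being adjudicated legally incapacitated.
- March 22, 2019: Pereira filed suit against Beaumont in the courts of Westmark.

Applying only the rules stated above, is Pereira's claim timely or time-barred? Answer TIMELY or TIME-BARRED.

The limitation period began to run on June 16, 2018.
6 months from June 16, 2018 is December 16, 2018.
The period was tolled for 183 days by the plaintiff's legal incapacity (August 24, 2018 to February 23, 2019), pushing the deadline to June 17, 2019.
Filing on March 22, 2019 beat the June 17, 2019 deadline — the action is timely.

TIMELY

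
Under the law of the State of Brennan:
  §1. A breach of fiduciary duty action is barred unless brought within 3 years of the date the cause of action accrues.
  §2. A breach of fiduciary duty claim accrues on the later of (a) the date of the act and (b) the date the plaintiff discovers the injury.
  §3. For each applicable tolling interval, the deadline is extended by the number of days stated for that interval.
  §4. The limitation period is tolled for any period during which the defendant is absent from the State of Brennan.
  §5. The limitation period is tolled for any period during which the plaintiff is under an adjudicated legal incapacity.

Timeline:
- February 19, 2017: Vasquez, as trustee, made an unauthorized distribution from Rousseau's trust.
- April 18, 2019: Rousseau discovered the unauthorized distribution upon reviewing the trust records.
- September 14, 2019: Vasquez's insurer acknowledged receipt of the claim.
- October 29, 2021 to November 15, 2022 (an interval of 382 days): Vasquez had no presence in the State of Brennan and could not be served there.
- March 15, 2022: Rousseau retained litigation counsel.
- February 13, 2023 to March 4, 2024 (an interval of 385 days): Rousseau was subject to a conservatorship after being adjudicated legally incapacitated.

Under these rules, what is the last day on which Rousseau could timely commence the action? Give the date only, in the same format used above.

Taking the later of the act (February 19, 2017) and discovery (April 18, 2019), the claim accrued on April 18, 2019.
The untolled deadline — 3 years after April 18, 2019 — is April 18, 2022.
Because the defendant's absence from the jurisdiction ran from October 29, 2021 to November 15, 2022, the deadline is extended by 382 days to May 5, 2023.
The period was tolled for 385 days by the plaintiff's legal incapacity (February 13, 2023 to March 4, 2024), pushing the deadline to May 24, 2024.
None of the other events listed affects the running of the period under the stated rules.

May 24, 2024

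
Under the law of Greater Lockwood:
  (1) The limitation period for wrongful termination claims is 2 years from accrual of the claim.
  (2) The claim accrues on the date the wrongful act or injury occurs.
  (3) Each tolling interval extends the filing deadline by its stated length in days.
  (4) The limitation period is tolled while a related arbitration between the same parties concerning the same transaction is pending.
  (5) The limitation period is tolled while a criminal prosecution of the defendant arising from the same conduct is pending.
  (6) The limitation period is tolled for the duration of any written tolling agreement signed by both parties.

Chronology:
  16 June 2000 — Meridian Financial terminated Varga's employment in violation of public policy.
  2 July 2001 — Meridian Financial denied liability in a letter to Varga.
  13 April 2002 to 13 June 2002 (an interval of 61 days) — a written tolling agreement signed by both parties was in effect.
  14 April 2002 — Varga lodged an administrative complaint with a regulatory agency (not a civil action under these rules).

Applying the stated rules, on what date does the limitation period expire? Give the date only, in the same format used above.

16 August 2002

The claim accrued on 16 June 2000, the date of the act.
The untolled deadline — 2 years after 16 June 2000 — is 16 June 2002.
The period was tolled for 61 days by the written tolling agreement (13 April 2002 to 13 June 2002), pushing the deadline to 16 August 2002.
None of the other events listed affects the running of the period under the stated rules.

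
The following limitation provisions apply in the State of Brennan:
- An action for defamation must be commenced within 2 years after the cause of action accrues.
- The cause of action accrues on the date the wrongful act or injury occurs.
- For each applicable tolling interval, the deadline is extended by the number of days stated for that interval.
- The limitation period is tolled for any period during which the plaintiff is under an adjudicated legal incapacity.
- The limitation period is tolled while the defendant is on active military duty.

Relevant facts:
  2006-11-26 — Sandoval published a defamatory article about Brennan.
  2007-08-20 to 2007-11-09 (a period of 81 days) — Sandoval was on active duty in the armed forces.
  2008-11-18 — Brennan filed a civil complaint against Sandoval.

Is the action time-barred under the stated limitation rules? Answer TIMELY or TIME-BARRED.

TIMELY

The limitation period began to run on 2006-11-26.
The untolled deadline — 2 years after 2006-11-26 — is 2008-11-26.
The defendant's active military service from 2007-08-20 to 2007-11-09 tolled the period for 81 days, extending the deadline to 2009-02-15.
Filing on 2008-11-18 beat the 2009-02-15 deadline — the action is timely.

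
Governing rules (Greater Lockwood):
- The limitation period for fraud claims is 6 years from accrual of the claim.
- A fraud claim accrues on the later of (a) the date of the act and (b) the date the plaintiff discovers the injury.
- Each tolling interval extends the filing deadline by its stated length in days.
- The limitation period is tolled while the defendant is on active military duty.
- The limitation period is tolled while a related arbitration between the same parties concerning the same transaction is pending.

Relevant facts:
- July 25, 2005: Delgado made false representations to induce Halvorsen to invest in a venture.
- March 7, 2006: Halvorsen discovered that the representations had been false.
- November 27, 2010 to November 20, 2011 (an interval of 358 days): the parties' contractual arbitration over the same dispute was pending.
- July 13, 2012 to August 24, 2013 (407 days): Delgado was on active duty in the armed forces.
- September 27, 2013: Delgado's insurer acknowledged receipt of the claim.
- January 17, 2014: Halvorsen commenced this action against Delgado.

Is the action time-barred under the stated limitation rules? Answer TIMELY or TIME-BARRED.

Taking the later of the act (July 25, 2005) and discovery (March 7, 2006), the claim accrued on March 7, 2006.
The untolled deadline — 6 years after March 7, 2006 — is March 7, 2012.
Because the pending related arbitration ran from November 27, 2010 to November 20, 2011, the deadline is extended by 358 days to February 28, 2013.
The period was tolled for 407 days by the defendant's active military service (July 13, 2012 to August 24, 2013), pushing the deadline to April 11, 2014.
The other events in the timeline have no effect on the limitation period under the stated rules.
The January 17, 2014 filing precedes the April 11, 2014 deadline; the claim is timely.

TIMELY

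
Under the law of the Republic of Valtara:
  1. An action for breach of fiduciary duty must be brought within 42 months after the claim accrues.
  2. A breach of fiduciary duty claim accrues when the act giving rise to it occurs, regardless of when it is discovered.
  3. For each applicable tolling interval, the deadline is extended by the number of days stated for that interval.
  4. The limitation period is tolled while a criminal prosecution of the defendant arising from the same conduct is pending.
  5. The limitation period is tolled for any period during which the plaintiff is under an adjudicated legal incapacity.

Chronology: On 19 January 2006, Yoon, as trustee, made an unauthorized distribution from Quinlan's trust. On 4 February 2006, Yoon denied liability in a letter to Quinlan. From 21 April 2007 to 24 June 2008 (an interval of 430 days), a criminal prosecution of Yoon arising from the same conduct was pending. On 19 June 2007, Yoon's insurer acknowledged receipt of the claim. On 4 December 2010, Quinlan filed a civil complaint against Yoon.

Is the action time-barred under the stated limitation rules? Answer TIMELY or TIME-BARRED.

The claim accrued on 19 January 2006, when the wrongful act occurred.
The untolled deadline — 42 months after 19 January 2006 — is 19 July 2009.
Because the pending criminal prosecution ran from 21 April 2007 to 24 June 2008, the deadline is extended by 430 days to 22 September 2010.
Nothing else in the chronology tolls or restarts the period.
Quinlan filed on 4 December 2010, after the 22 September 2010 deadline, so the action is time-barred.

TIME-BARRED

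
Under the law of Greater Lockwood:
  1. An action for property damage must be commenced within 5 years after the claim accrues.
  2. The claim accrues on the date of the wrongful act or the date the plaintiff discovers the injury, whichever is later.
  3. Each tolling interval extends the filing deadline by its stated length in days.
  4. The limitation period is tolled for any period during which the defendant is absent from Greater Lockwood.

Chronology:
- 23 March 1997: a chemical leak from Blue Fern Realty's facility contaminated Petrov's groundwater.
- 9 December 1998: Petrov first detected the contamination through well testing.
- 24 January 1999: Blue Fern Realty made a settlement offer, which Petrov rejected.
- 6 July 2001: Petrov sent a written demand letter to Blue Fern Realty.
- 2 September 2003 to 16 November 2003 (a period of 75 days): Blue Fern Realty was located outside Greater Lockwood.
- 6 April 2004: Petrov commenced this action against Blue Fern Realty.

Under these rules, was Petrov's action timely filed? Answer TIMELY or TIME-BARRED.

Because discovery on 9 December 1998 post-dates the 23 March 1997 act, accrual under the later-of rule falls on 9 December 1998.
Adding the 5 years base period to 9 December 1998 gives a deadline of 9 December 2003, before any tolling.
The defendant's absence from the jurisdiction from 2 September 2003 to 16 November 2003 tolled the period for 75 days, extending the deadline to 22 February 2004.
None of the other events listed affects the running of the period under the stated rules.
The 6 April 2004 filing falls after the 22 February 2004 deadline; the claim is time-barred.

TIME-BARRED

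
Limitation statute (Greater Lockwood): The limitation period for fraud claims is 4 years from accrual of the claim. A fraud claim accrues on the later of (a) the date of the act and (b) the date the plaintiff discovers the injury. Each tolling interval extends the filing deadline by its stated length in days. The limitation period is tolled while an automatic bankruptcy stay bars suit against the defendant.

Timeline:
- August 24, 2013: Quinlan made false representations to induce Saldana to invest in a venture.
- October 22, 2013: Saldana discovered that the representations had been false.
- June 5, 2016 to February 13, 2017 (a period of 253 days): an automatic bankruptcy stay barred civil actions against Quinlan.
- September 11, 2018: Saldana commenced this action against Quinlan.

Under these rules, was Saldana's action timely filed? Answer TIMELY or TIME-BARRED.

TIME-BARRED

Because discovery on October 22, 2013 post-dates the August 24, 2013 act, accrual under the later-of rule falls on October 22, 2013.
The untolled deadline — 4 years after October 22, 2013 — is October 22, 2017.
Because the automatic bankruptcy stay ran from June 5, 2016 to February 13, 2017, the deadline is extended by 253 days to July 2, 2018.
The September 11, 2018 filing falls after the July 2, 2018 deadline; the claim is time-barred.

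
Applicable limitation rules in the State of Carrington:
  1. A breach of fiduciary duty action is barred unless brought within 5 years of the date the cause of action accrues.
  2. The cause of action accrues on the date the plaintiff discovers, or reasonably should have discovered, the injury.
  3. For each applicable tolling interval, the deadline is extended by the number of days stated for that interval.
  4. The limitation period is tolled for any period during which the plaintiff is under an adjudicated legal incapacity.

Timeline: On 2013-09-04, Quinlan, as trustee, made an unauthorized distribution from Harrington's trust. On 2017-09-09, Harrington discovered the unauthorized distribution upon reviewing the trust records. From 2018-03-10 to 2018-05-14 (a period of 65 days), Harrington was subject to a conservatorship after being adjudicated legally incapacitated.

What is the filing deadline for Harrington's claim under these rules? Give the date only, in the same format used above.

The claim did not accrue until Harrington discovered the injury on 2017-09-09; the 2013-09-04 act date does not start the clock under the stated rule.
5 years from 2017-09-09 is 2022-09-09.
Because the plaintiff's legal incapacity ran from 2018-03-10 to 2018-05-14, the deadline is extended by 65 days to 2022-11-13.

2022-11-13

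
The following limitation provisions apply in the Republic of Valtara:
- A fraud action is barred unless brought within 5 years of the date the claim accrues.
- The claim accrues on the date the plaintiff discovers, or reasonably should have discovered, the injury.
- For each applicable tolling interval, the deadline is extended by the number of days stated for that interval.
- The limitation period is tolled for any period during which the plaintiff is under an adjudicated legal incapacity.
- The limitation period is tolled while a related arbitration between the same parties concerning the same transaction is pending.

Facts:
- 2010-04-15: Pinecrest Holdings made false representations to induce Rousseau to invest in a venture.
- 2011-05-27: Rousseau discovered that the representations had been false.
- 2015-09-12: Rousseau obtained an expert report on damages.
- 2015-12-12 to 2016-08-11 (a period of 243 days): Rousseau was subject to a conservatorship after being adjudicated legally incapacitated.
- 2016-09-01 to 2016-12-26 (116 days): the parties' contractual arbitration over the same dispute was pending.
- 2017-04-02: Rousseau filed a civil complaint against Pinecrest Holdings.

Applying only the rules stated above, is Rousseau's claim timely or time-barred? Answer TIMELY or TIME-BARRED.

TIMELY

Accrual is tied to discovery, so the period began on 2011-05-27 rather than on 2010-04-15 when the act occurred.
5 years from 2011-05-27 is 2016-05-27.
The plaintiff's legal incapacity from 2015-12-12 to 2016-08-11 tolled the period for 243 days, extending the deadline to 2017-01-25.
Because the pending related arbitration ran from 2016-09-01 to 2016-12-26, the deadline is extended by 116 days to 2017-05-21.
Nothing else in the chronology tolls or restarts the period.
The 2017-04-02 filing precedes the 2017-05-21 deadline; the claim is timely.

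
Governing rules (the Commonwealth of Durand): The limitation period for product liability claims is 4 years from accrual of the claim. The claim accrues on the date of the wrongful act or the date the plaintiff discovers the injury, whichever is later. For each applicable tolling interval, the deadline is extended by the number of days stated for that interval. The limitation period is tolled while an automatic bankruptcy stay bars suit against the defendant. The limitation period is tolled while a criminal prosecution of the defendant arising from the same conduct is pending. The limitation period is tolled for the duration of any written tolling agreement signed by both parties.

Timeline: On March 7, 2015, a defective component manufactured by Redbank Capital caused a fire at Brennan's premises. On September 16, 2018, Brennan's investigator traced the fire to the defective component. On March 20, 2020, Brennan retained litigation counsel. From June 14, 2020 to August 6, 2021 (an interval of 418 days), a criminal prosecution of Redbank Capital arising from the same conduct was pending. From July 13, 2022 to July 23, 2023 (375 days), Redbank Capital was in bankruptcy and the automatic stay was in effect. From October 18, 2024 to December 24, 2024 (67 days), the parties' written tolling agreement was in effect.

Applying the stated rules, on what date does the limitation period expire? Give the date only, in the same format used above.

January 23, 2025

Because discovery on September 16, 2018 post-dates the March 7, 2015 act, accrual under the later-of rule falls on September 16, 2018.
Adding the 4 years base period to September 16, 2018 gives a deadline of September 16, 2022, before any tolling.
Because the pending criminal prosecution ran from June 14, 2020 to August 6, 2021, the deadline is extended by 418 days to November 8, 2023.
The automatic bankruptcy stay from July 13, 2022 to July 23, 2023 tolled the period for 375 days, extending the deadline to November 17, 2024.
Because the written tolling agreement ran from October 18, 2024 to December 24, 2024, the deadline is extended by 67 days to January 23, 2025.
Nothing else in the chronology tolls or restarts the period.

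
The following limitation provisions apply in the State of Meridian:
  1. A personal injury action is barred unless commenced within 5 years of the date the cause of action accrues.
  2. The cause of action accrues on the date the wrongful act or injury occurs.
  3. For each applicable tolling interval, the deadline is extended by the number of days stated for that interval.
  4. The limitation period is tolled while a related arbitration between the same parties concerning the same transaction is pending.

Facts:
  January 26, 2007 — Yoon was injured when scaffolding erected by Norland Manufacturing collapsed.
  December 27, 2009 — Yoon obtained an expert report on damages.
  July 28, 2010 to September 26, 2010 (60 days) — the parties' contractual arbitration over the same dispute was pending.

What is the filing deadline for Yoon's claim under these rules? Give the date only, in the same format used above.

March 26, 2012

The claim accrued on January 26, 2007, when the wrongful act occurred.
Adding the 5 years base period to January 26, 2007 gives a deadline of January 26, 2012, before any tolling.
Because the pending related arbitration ran from July 28, 2010 to September 26, 2010, the deadline is extended by 60 days to March 26, 2012.
The other events in the timeline have no effect on the limitation period under the stated rules.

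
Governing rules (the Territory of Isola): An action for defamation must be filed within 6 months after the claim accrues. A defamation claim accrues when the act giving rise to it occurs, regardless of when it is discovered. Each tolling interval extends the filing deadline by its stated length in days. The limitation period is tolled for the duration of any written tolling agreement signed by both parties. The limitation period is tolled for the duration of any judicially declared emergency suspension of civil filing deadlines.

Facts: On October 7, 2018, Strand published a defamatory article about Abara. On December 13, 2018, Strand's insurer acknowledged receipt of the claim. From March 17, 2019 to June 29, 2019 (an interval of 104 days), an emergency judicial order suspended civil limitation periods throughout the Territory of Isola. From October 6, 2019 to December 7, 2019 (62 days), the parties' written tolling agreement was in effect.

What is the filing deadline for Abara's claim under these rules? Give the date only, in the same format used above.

July 20, 2019

The limitation period began to run on October 7, 2018.
The untolled deadline — 6 months after October 7, 2018 — is April 7, 2019.
The period was tolled for 104 days by the emergency suspension of filing deadlines (March 17, 2019 to June 29, 2019), pushing the deadline to July 20, 2019.
The written tolling agreement starting October 6, 2019 came too late — the period had run on July 20, 2019 — and so does not extend the deadline.
Nothing else in the chronology tolls or restarts the period.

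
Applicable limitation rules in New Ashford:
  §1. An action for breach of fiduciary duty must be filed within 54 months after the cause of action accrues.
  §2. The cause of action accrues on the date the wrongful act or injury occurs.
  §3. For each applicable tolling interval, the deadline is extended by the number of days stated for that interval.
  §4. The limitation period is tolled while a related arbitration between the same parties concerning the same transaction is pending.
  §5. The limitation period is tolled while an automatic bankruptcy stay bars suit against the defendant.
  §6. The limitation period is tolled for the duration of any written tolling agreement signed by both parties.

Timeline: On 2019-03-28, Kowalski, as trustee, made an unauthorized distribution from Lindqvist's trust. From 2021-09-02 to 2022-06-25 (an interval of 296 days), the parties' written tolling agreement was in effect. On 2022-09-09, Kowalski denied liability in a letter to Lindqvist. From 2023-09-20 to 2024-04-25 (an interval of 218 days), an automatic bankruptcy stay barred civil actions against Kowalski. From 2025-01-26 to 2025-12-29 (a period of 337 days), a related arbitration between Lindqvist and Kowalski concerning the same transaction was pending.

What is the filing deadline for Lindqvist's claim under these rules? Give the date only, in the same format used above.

2026-01-26

The claim accrued on 2019-03-28, when the wrongful act occurred.
54 months from 2019-03-28 is 2023-09-28.
The period was tolled for 296 days by the written tolling agreement (2021-09-02 to 2022-06-25), pushing the deadline to 2024-07-20.
The automatic bankruptcy stay from 2023-09-20 to 2024-04-25 tolled the period for 218 days, extending the deadline to 2025-02-23.
The pending related arbitration from 2025-01-26 to 2025-12-29 tolled the period for 337 days, extending the deadline to 2026-01-26.
Nothing else in the chronology tolls or restarts the period.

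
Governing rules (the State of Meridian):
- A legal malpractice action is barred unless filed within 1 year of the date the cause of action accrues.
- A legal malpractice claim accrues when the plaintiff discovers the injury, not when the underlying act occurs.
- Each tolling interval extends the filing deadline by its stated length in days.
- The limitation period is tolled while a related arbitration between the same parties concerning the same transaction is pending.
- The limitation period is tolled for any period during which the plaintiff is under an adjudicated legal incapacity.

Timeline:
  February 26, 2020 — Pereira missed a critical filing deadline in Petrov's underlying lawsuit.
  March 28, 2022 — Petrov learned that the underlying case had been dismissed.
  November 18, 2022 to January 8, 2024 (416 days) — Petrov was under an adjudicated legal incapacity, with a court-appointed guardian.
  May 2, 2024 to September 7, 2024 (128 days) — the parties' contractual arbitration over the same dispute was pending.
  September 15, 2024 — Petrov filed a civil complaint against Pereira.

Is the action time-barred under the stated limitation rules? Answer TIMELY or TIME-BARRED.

TIMELY

Accrual is tied to discovery, so the period began on March 28, 2022 rather than on February 26, 2020 when the act occurred.
Adding the 1 year base period to March 28, 2022 gives a deadline of March 28, 2023, before any tolling.
Because the plaintiff's legal incapacity ran from November 18, 2022 to January 8, 2024, the deadline is extended by 416 days to May 17, 2024.
Because the pending related arbitration ran from May 2, 2024 to September 7, 2024, the deadline is extended by 128 days to September 22, 2024.
Petrov filed on September 15, 2024, before the September 22, 2024 deadline, so the action is timely.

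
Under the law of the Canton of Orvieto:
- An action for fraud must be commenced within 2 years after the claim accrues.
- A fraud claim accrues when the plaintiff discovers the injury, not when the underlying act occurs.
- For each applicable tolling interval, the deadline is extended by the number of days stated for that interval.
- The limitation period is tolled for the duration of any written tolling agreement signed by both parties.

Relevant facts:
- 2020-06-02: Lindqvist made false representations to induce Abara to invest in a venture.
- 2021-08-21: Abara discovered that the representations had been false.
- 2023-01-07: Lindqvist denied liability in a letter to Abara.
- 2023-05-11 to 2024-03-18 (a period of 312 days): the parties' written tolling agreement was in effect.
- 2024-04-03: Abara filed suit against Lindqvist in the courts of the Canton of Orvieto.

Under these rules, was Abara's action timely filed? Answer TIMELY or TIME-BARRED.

The claim did not accrue until Abara discovered the injury on 2021-08-21; the 2020-06-02 act date does not start the clock under the stated rule.
The untolled deadline — 2 years after 2021-08-21 — is 2023-08-21.
The written tolling agreement from 2023-05-11 to 2024-03-18 tolled the period for 312 days, extending the deadline to 2024-06-28.
The other events in the timeline have no effect on the limitation period under the stated rules.
Filing on 2024-04-03 beat the 2024-06-28 deadline — the action is timely.

TIMELY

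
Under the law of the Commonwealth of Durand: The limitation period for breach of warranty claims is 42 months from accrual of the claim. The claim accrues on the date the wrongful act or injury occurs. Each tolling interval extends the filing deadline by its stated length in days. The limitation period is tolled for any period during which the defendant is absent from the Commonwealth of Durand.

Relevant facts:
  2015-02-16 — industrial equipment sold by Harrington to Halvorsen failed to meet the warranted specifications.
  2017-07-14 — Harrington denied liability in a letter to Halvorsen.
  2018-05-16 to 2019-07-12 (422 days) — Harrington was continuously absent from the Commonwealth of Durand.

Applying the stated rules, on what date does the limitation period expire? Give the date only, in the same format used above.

2019-10-12

The claim accrued on 2015-02-16, the date of the act.
42 months from 2015-02-16 is 2018-08-16.
The period was tolled for 422 days by the defendant's absence from the jurisdiction (2018-05-16 to 2019-07-12), pushing the deadline to 2019-10-12.
The other events in the timeline have no effect on the limitation period under the stated rules.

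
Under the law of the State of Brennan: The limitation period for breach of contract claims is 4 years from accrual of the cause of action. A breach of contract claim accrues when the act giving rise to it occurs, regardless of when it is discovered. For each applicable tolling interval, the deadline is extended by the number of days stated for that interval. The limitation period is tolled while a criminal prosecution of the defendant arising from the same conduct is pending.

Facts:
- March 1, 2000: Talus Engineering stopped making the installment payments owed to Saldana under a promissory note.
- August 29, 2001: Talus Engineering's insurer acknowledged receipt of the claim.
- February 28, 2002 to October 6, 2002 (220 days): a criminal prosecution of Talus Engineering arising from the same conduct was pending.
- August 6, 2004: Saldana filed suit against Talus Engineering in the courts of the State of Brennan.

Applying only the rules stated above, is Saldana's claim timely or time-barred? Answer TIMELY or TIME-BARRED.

The limitation period began to run on March 1, 2000.
4 years from March 1, 2000 is March 1, 2004.
Because the pending criminal prosecution ran from February 28, 2002 to October 6, 2002, the deadline is extended by 220 days to October 7, 2004.
None of the other events listed affects the running of the period under the stated rules.
Saldana filed on August 6, 2004, before the October 7, 2004 deadline, so the action is timely.

TIMELY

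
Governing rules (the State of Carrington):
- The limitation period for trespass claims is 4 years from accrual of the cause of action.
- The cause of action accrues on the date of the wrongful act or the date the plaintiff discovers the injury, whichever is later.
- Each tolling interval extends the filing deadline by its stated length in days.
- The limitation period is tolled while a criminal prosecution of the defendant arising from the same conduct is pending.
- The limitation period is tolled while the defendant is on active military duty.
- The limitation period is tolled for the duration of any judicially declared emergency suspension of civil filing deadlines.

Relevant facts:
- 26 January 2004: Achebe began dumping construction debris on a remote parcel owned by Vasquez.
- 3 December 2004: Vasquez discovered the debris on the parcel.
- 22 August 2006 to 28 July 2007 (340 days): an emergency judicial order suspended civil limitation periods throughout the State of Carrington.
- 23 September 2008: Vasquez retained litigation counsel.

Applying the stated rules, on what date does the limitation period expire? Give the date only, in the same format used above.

The claim accrued on 3 December 2004 — the later of the 26 January 2004 act and the 3 December 2004 discovery.
4 years from 3 December 2004 is 3 December 2008.
The emergency suspension of filing deadlines from 22 August 2006 to 28 July 2007 tolled the period for 340 days, extending the deadline to 8 November 2009.
The other events in the timeline have no effect on the limitation period under the stated rules.

8 November 2009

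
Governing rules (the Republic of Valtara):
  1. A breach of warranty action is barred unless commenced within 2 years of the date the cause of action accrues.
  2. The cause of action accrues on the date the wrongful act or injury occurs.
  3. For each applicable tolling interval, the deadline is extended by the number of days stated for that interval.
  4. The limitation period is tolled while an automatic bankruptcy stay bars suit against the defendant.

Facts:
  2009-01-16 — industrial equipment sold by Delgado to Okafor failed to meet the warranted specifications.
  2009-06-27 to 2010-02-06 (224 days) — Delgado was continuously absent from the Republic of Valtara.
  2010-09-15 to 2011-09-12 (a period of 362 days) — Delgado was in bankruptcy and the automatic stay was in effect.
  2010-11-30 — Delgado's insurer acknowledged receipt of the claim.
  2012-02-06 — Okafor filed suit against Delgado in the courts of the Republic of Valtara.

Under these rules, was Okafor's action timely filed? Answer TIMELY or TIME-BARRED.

TIME-BARRED

The limitation period began to run on 2009-01-16.
The untolled deadline — 2 years after 2009-01-16 — is 2011-01-16.
The automatic bankruptcy stay from 2010-09-15 to 2011-09-12 tolled the period for 362 days, extending the deadline to 2012-01-13.
Although the defendant's absence ran from 2009-06-27 to 2010-02-06, the stated rules do not make that a tolling event, so it is disregarded.
Nothing else in the chronology tolls or restarts the period.
Filing on 2012-02-06 missed the 2012-01-13 deadline — the action is time-barred.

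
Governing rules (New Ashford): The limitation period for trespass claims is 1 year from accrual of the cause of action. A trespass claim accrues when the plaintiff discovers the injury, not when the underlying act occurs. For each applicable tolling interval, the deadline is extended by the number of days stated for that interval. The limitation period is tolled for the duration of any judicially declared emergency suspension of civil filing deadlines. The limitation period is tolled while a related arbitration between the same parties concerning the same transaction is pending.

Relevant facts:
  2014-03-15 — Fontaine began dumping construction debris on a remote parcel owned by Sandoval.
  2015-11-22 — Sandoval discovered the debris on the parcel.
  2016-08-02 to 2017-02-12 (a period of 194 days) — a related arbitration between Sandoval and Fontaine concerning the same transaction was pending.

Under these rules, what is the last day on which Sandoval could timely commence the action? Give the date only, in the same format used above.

2017-06-04

The claim did not accrue until Sandoval discovered the injury on 2015-11-22; the 2014-03-15 act date does not start the clock under the stated rule.
The untolled deadline — 1 year after 2015-11-22 — is 2016-11-22.
The period was tolled for 194 days by the pending related arbitration (2016-08-02 to 2017-02-12), pushing the deadline to 2017-06-04.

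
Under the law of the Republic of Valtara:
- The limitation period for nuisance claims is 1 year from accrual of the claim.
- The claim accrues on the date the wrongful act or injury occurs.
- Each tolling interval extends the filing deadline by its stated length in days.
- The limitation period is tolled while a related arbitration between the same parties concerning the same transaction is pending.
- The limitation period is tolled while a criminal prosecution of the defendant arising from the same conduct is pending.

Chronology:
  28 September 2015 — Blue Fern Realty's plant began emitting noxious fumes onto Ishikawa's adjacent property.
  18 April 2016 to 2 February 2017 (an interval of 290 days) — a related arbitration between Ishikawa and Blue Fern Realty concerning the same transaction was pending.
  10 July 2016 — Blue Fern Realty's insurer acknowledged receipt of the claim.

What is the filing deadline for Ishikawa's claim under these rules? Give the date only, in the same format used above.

15 July 2017

The claim accrued on 28 September 2015, when the wrongful act occurred.
1 year from 28 September 2015 is 28 September 2016.
The pending related arbitration from 18 April 2016 to 2 February 2017 tolled the period for 290 days, extending the deadline to 15 July 2017.
The other events in the timeline have no effect on the limitation period under the stated rules.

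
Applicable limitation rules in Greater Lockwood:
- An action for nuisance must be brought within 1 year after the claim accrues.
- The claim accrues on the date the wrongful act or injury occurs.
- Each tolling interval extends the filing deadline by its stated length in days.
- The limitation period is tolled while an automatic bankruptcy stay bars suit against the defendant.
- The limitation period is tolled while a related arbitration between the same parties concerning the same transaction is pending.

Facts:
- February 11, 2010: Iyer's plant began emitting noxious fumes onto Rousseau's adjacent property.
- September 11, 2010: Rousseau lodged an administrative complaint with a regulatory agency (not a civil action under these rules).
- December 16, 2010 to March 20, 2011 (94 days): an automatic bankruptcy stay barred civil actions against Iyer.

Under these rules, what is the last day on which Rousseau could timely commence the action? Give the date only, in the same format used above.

The claim accrued on February 11, 2010, when the wrongful act occurred.
Adding the 1 year base period to February 11, 2010 gives a deadline of February 11, 2011, before any tolling.
Because the automatic bankruptcy stay ran from December 16, 2010 to March 20, 2011, the deadline is extended by 94 days to May 16, 2011.
None of the other events listed affects the running of the period under the stated rules.

May 16, 2011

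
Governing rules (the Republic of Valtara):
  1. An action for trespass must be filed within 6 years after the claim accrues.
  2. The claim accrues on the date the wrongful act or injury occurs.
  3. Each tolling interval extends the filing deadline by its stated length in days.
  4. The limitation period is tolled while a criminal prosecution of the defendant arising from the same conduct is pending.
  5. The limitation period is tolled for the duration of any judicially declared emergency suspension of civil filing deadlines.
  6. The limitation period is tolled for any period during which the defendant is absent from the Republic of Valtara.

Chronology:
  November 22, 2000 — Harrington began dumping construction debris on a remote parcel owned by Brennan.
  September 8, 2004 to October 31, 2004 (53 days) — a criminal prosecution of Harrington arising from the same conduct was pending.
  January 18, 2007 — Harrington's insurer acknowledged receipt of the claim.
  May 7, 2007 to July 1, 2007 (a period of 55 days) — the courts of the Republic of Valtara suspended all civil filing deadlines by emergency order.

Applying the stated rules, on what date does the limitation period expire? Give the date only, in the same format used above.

January 14, 2007

The limitation period began to run on November 22, 2000.
6 years from November 22, 2000 is November 22, 2006.
The pending criminal prosecution from September 8, 2004 to October 31, 2004 tolled the period for 53 days, extending the deadline to January 14, 2007.
By the time the emergency suspension of filing deadlines began on May 7, 2007, the limitation period had already expired on January 14, 2007; that interval cannot revive it.
The other events in the timeline have no effect on the limitation period under the stated rules.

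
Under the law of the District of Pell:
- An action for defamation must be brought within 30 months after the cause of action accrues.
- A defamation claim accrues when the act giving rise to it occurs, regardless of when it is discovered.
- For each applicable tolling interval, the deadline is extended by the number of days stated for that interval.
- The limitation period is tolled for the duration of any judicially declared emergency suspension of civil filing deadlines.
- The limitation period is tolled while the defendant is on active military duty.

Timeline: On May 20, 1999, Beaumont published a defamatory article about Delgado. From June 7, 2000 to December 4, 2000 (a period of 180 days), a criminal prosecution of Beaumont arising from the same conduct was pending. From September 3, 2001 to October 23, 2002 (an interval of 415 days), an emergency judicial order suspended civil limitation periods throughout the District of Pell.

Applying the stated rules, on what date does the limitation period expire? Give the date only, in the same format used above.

The claim accrued on May 20, 1999, when the wrongful act occurred.
The untolled deadline — 30 months after May 20, 1999 — is November 20, 2001.
The period was tolled for 415 days by the emergency suspension of filing deadlines (September 3, 2001 to October 23, 2002), pushing the deadline to January 9, 2003.
Although a criminal prosecution ran from June 7, 2000 to December 4, 2000, the stated rules do not make that a tolling event, so it is disregarded.

January 9, 2003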